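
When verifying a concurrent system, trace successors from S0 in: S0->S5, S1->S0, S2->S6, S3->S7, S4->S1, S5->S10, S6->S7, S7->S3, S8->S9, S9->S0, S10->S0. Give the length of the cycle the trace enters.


Trace from S0 until a state repeats:
  S0 -> S5 -> S10 -> S0
S0 first seen at step 0, revisited at step 3.
Cycle length = 3 - 0 = 3

3


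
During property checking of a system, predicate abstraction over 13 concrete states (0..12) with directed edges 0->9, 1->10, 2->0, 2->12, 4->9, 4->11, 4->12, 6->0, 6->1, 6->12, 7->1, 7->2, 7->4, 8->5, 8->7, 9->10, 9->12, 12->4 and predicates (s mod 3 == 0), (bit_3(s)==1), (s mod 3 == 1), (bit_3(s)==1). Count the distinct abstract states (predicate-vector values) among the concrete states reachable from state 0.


BFS from 0:
Concrete reachable: {0, 4, 9, 10, 11, 12}
Abstract via predicates (s mod 3 == 0), (bit_3(s)==1), (s mod 3 == 1), (bit_3(s)==1):
  (0,0,1,0) <- {4}
  (0,1,0,1) <- {11}
  (0,1,1,1) <- {10}
  (1,0,0,0) <- {0}
  (1,1,0,1) <- {9, 12}
Distinct abstract states = 5

5


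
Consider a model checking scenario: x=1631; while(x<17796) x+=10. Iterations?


Step 1: x goes from 1631 toward 17796 by 10; the body runs while x<17796, so iterations = ceil((bound-start)/step)
Step 2: Distance=16165
Step 3: ceil(16165/10)=1617

1617


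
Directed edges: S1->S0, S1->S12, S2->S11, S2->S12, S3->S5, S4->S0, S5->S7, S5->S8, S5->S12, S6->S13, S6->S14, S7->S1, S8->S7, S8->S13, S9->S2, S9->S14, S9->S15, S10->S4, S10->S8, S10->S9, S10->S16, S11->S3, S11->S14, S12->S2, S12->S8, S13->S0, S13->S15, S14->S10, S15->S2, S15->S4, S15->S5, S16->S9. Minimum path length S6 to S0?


BFS layer-by-layer from S6:
  dist 0: {S6}
  dist 1: {S13, S14}
  dist 2: {S0, S10, S15}
  -> S0 reached at distance 2
Shortest path length = 2

2


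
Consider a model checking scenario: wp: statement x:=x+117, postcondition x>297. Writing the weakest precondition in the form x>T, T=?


Formula: wp(x:=E, P) = P[E/x] (substitute E for x in postcondition)
Step 1: Postcondition: x>297
Step 2: Substitute x+117 for x: x+117>297
Step 3: Solve for x: x > 297-117 = 180

180


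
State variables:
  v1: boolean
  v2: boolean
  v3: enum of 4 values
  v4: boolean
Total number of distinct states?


State space = product of domain sizes of all variables.
Domain sizes:
  v1 (boolean): 2
  v2 (boolean): 2
  v3 (enum of 4 values): 4
  v4 (boolean): 2
Product = 2 * 2 * 4 * 2 = 32

32


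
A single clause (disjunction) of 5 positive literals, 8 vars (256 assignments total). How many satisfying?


Step 1: Total=2^8=256
Step 2: Unsat when all 5 false: 2^3=8
Step 3: Sat=256-8=248

248


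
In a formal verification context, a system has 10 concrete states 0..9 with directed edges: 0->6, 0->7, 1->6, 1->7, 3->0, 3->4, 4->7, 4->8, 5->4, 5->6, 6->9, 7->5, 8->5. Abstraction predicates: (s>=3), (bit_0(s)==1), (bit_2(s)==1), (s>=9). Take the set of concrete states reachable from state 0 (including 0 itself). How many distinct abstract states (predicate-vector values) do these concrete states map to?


BFS from 0:
Concrete reachable: {0, 4, 5, 6, 7, 8, 9}
Abstract via predicates (s>=3), (bit_0(s)==1), (bit_2(s)==1), (s>=9):
  (0,0,0,0) <- {0}
  (1,0,0,0) <- {8}
  (1,0,1,0) <- {4, 6}
  (1,1,0,1) <- {9}
  (1,1,1,0) <- {5, 7}
Distinct abstract states = 5

5


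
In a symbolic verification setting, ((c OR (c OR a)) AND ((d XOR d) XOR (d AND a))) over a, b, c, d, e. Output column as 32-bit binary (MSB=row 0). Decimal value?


Formula: ((c OR (c OR a)) AND ((d XOR d) XOR (d AND a))) over a, b, c, d, e (32 rows)
Evaluate each row (bits = a,b,c,d,e, MSB first):
  row 0 [00000]: ((0 OR (0 OR 0)) AND ((0 XOR 0) XOR (0 AND 0))) -> 0
  row 1 [00001]: ((0 OR (0 OR 0)) AND ((0 XOR 0) XOR (0 AND 0))) -> 0
  row 2 [00010]: ((0 OR (0 OR 0)) AND ((1 XOR 1) XOR (1 AND 0))) -> 0
  row 3 [00011]: ((0 OR (0 OR 0)) AND ((1 XOR 1) XOR (1 AND 0))) -> 0
  row 4 [00100]: ((1 OR (1 OR 0)) AND ((0 XOR 0) XOR (0 AND 0))) -> 0
  row 5 [00101]: ((1 OR (1 OR 0)) AND ((0 XOR 0) XOR (0 AND 0))) -> 0
  row 6 [00110]: ((1 OR (1 OR 0)) AND ((1 XOR 1) XOR (1 AND 0))) -> 0
  row 7 [00111]: ((1 OR (1 OR 0)) AND ((1 XOR 1) XOR (1 AND 0))) -> 0
  row 8 [01000]: ((0 OR (0 OR 0)) AND ((0 XOR 0) XOR (0 AND 0))) -> 0
  row 9 [01001]: ((0 OR (0 OR 0)) AND ((0 XOR 0) XOR (0 AND 0))) -> 0
  row 10 [01010]: ((0 OR (0 OR 0)) AND ((1 XOR 1) XOR (1 AND 0))) -> 0
  row 11 [01011]: ((0 OR (0 OR 0)) AND ((1 XOR 1) XOR (1 AND 0))) -> 0
  row 12 [01100]: ((1 OR (1 OR 0)) AND ((0 XOR 0) XOR (0 AND 0))) -> 0
  row 13 [01101]: ((1 OR (1 OR 0)) AND ((0 XOR 0) XOR (0 AND 0))) -> 0
  row 14 [01110]: ((1 OR (1 OR 0)) AND ((1 XOR 1) XOR (1 AND 0))) -> 0
  row 15 [01111]: ((1 OR (1 OR 0)) AND ((1 XOR 1) XOR (1 AND 0))) -> 0
  row 16 [10000]: ((0 OR (0 OR 1)) AND ((0 XOR 0) XOR (0 AND 1))) -> 0
  row 17 [10001]: ((0 OR (0 OR 1)) AND ((0 XOR 0) XOR (0 AND 1))) -> 0
  row 18 [10010]: ((0 OR (0 OR 1)) AND ((1 XOR 1) XOR (1 AND 1))) -> 1
  row 19 [10011]: ((0 OR (0 OR 1)) AND ((1 XOR 1) XOR (1 AND 1))) -> 1
  row 20 [10100]: ((1 OR (1 OR 1)) AND ((0 XOR 0) XOR (0 AND 1))) -> 0
  row 21 [10101]: ((1 OR (1 OR 1)) AND ((0 XOR 0) XOR (0 AND 1))) -> 0
  row 22 [10110]: ((1 OR (1 OR 1)) AND ((1 XOR 1) XOR (1 AND 1))) -> 1
  row 23 [10111]: ((1 OR (1 OR 1)) AND ((1 XOR 1) XOR (1 AND 1))) -> 1
  row 24 [11000]: ((0 OR (0 OR 1)) AND ((0 XOR 0) XOR (0 AND 1))) -> 0
  row 25 [11001]: ((0 OR (0 OR 1)) AND ((0 XOR 0) XOR (0 AND 1))) -> 0
  row 26 [11010]: ((0 OR (0 OR 1)) AND ((1 XOR 1) XOR (1 AND 1))) -> 1
  row 27 [11011]: ((0 OR (0 OR 1)) AND ((1 XOR 1) XOR (1 AND 1))) -> 1
  row 28 [11100]: ((1 OR (1 OR 1)) AND ((0 XOR 0) XOR (0 AND 1))) -> 0
  row 29 [11101]: ((1 OR (1 OR 1)) AND ((0 XOR 0) XOR (0 AND 1))) -> 0
  row 30 [11110]: ((1 OR (1 OR 1)) AND ((1 XOR 1) XOR (1 AND 1))) -> 1
  row 31 [11111]: ((1 OR (1 OR 1)) AND ((1 XOR 1) XOR (1 AND 1))) -> 1
Full result column, 4 rows per line (a,b,c fixed per line; d,e runs 00..11 left to right):
  rows 0-3 [a,b,c=000]: 0000  = hex 0
  rows 4-7 [a,b,c=001]: 0000  = hex 0
  rows 8-11 [a,b,c=010]: 0000  = hex 0
  rows 12-15 [a,b,c=011]: 0000  = hex 0
  rows 16-19 [a,b,c=100]: 0011  = hex 3
  rows 20-23 [a,b,c=101]: 0011  = hex 3
  rows 24-27 [a,b,c=110]: 0011  = hex 3
  rows 28-31 [a,b,c=111]: 0011  = hex 3
Output column (row 0 .. row 31) = 00000000000000000011001100110011
Output column grouped in 4s = 0000 0000 0000 0000 0011 0011 0011 0011 = 0x00003333
Convert to decimal digit by digit (value = value*16 + digit):
  0 -> 0
  0*16 + 0 = 0
  0*16 + 0 = 0
  0*16 + 0 = 0
  0*16 + 3 = 3
  3*16 + 3 = 51
  51*16 + 3 = 819
  819*16 + 3 = 13107
Decimal = 13107

13107


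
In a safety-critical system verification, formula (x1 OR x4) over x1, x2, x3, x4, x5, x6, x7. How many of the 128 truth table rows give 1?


Formula: (x1 OR x4) over 7 vars (128 rows)
Evaluate each row (x1, x2, x3, x4, x5, x6, x7 as bits, MSB first):
  row 0 [0000000]: (0 OR 0) -> 0
  row 1 [0000001]: (0 OR 0) -> 0
  row 2 [0000010]: (0 OR 0) -> 0
  row 3 [0000011]: (0 OR 0) -> 0
  row 4 [0000100]: (0 OR 0) -> 0
  (every remaining row is evaluated the same way; all 128 results are listed next)
Full result column, 8 rows per line (x1,x2,x3,x4 fixed per line; x5,x6,x7 runs 000..111 left to right):
  rows 0-7 [x1,x2,x3,x4=0000]: 00000000  (ones: 0)
  rows 8-15 [x1,x2,x3,x4=0001]: 11111111  (ones: 8)
  rows 16-23 [x1,x2,x3,x4=0010]: 00000000  (ones: 0)
  rows 24-31 [x1,x2,x3,x4=0011]: 11111111  (ones: 8)
  rows 32-39 [x1,x2,x3,x4=0100]: 00000000  (ones: 0)
  rows 40-47 [x1,x2,x3,x4=0101]: 11111111  (ones: 8)
  rows 48-55 [x1,x2,x3,x4=0110]: 00000000  (ones: 0)
  rows 56-63 [x1,x2,x3,x4=0111]: 11111111  (ones: 8)
  rows 64-71 [x1,x2,x3,x4=1000]: 11111111  (ones: 8)
  rows 72-79 [x1,x2,x3,x4=1001]: 11111111  (ones: 8)
  rows 80-87 [x1,x2,x3,x4=1010]: 11111111  (ones: 8)
  rows 88-95 [x1,x2,x3,x4=1011]: 11111111  (ones: 8)
  rows 96-103 [x1,x2,x3,x4=1100]: 11111111  (ones: 8)
  rows 104-111 [x1,x2,x3,x4=1101]: 11111111  (ones: 8)
  rows 112-119 [x1,x2,x3,x4=1110]: 11111111  (ones: 8)
  rows 120-127 [x1,x2,x3,x4=1111]: 11111111  (ones: 8)
Count of 1-rows = 0+8+0+8+0+8+0+8+8+8+8+8+8+8+8+8 = 96

96


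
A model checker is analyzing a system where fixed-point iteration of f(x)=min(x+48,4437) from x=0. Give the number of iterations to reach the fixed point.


Step 1: x=0, cap=4437, increment=48
Step 2: x grows by 48 each step until capped at 4437; fixed point is x=4437
Step 3: iterations = ceil(4437/48) = 93

93


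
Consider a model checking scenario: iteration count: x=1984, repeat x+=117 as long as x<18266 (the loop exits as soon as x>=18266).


Step 1: x goes from 1984 toward 18266 by 117; the body runs while x<18266, so iterations = ceil((bound-start)/step)
Step 2: Distance=16282
Step 3: ceil(16282/117)=140

140


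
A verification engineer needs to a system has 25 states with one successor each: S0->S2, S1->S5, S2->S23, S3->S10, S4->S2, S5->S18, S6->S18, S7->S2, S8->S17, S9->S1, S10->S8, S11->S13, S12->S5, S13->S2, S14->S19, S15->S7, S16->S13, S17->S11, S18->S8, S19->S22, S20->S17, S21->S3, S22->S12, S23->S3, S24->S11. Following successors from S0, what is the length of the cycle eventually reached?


Trace from S0 until a state repeats:
  S0 -> S2 -> S23 -> S3 -> S10 -> S8 -> S17 -> S11 -> S13 -> S2
S2 first seen at step 1, revisited at step 9.
Cycle length = 9 - 1 = 8

8


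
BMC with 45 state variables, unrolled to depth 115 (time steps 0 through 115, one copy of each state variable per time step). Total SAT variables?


BMC unrolls to depth k, creating one copy of each state var for steps 0..k.
Step count = 115 + 1 = 116 (steps 0 through 115)
Vars per step = 45
Total = 45 * 116 = 5220

5220


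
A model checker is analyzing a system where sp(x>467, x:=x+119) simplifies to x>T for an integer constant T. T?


Formula: sp(P, x:=E) = exists old_x. (x = E[old_x/x]) AND P[old_x/x] (old_x is the value of x before the assignment; eliminate old_x by solving x = E[old_x/x] for old_x)
Step 1: Precondition P: x>467, i.e. old_x > 467
Step 2: Assignment gives x = old_x + 119, so old_x = x - 119
Step 3: Substitute into P: x - 119 > 467
Step 4: Simplify: x > 467+119 = 586

586


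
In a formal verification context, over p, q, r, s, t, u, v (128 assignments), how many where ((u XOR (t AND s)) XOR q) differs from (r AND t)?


F1 = ((u XOR (t AND s)) XOR q)
F2 = (r AND t)
Evaluate both on each of 128 rows (bits = p,q,r,s,t,u,v):
  row 0 [0000000]: F1=0 F2=0 -> 0
  row 1 [0000001]: F1=0 F2=0 -> 0
  row 2 [0000010]: F1=1 F2=0 (differ) -> 1
  row 3 [0000011]: F1=1 F2=0 (differ) -> 1
  row 4 [0000100]: F1=0 F2=0 -> 0
  (every remaining row is evaluated the same way; all 128 results are listed next)
Full result column, 8 rows per line (p,q,r,s fixed per line; t,u,v runs 000..111 left to right):
  rows 0-7 [p,q,r,s=0000]: 00110011  (ones: 4)
  rows 8-15 [p,q,r,s=0001]: 00111100  (ones: 4)
  rows 16-23 [p,q,r,s=0010]: 00111100  (ones: 4)
  rows 24-31 [p,q,r,s=0011]: 00110011  (ones: 4)
  rows 32-39 [p,q,r,s=0100]: 11001100  (ones: 4)
  rows 40-47 [p,q,r,s=0101]: 11000011  (ones: 4)
  rows 48-55 [p,q,r,s=0110]: 11000011  (ones: 4)
  rows 56-63 [p,q,r,s=0111]: 11001100  (ones: 4)
  rows 64-71 [p,q,r,s=1000]: 00110011  (ones: 4)
  rows 72-79 [p,q,r,s=1001]: 00111100  (ones: 4)
  rows 80-87 [p,q,r,s=1010]: 00111100  (ones: 4)
  rows 88-95 [p,q,r,s=1011]: 00110011  (ones: 4)
  rows 96-103 [p,q,r,s=1100]: 11001100  (ones: 4)
  rows 104-111 [p,q,r,s=1101]: 11000011  (ones: 4)
  rows 112-119 [p,q,r,s=1110]: 11000011  (ones: 4)
  rows 120-127 [p,q,r,s=1111]: 11001100  (ones: 4)
Disagreements = 4+4+4+4+4+4+4+4+4+4+4+4+4+4+4+4 = 64

64


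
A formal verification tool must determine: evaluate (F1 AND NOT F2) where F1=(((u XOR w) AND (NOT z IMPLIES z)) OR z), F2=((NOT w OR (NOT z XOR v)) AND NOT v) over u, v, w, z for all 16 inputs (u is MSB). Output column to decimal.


F1 = (((u XOR w) AND (NOT z IMPLIES z)) OR z)
F2 = ((NOT w OR (NOT z XOR v)) AND NOT v)
Counterexample to F1=>F2 is where F1=1 and F2=0.
Evaluate each row (bits = u,v,w,z, MSB first):
  row 0 [0000]: F1=0 F2=1 -> F1&~F2 -> 0
  row 1 [0001]: F1=1 F2=1 -> F1&~F2 -> 0
  row 2 [0010]: F1=0 F2=1 -> F1&~F2 -> 0
  row 3 [0011]: F1=1 F2=0 -> F1&~F2 -> 1
  row 4 [0100]: F1=0 F2=0 -> F1&~F2 -> 0
  row 5 [0101]: F1=1 F2=0 -> F1&~F2 -> 1
  row 6 [0110]: F1=0 F2=0 -> F1&~F2 -> 0
  row 7 [0111]: F1=1 F2=0 -> F1&~F2 -> 1
  row 8 [1000]: F1=0 F2=1 -> F1&~F2 -> 0
  row 9 [1001]: F1=1 F2=1 -> F1&~F2 -> 0
  row 10 [1010]: F1=0 F2=1 -> F1&~F2 -> 0
  row 11 [1011]: F1=1 F2=0 -> F1&~F2 -> 1
  row 12 [1100]: F1=0 F2=0 -> F1&~F2 -> 0
  row 13 [1101]: F1=1 F2=0 -> F1&~F2 -> 1
  row 14 [1110]: F1=0 F2=0 -> F1&~F2 -> 0
  row 15 [1111]: F1=1 F2=0 -> F1&~F2 -> 1
Full result column, 4 rows per line (u,v fixed per line; w,z runs 00..11 left to right):
  rows 0-3 [u,v=00]: 0001  = hex 1
  rows 4-7 [u,v=01]: 0101  = hex 5
  rows 8-11 [u,v=10]: 0001  = hex 1
  rows 12-15 [u,v=11]: 0101  = hex 5
Counterexample vector (row 0 .. row 15) = 0001010100010101
Output column grouped in 4s = 0001 0101 0001 0101 = 0x1515
Convert to decimal digit by digit (value = value*16 + digit):
  1 -> 1
  1*16 + 5 = 21
  21*16 + 1 = 337
  337*16 + 5 = 5397
Decimal = 5397

5397


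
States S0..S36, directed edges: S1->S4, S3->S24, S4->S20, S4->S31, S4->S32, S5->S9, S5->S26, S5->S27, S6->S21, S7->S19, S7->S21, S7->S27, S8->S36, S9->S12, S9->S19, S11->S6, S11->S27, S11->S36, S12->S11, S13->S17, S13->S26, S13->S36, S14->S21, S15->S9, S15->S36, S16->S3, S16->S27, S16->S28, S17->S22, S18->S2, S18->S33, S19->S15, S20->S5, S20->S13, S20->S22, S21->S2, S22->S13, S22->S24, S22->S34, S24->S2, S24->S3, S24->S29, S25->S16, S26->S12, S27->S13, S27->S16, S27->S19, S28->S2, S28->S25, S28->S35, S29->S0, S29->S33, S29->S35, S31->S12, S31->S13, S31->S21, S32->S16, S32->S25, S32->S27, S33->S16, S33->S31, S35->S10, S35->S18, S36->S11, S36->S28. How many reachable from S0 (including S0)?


BFS from S0:
  layer 0: {S0}
Reachable set: {S0}
Count = 1

1


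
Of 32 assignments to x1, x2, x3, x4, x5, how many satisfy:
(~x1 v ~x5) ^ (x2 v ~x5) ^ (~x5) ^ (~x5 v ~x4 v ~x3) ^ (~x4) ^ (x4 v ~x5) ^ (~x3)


CNF with 7 clauses over 5 vars (32 assignments).
An assignment satisfies CNF iff every clause has >=1 true literal.
Check each row (bits = x1,x2,x3,x4,x5; clause T/F shown):
  row 0 [00000]: clauses=TTTTTTT -> 1
  row 1 [00001]: clauses=TFFTTFT -> 0
  row 2 [00010]: clauses=TTTTFTT -> 0
  row 3 [00011]: clauses=TFFTFTT -> 0
  row 4 [00100]: clauses=TTTTTTF -> 0
  row 5 [00101]: clauses=TFFTTFF -> 0
  row 6 [00110]: clauses=TTTTFTF -> 0
  row 7 [00111]: clauses=TFFFFTF -> 0
  row 8 [01000]: clauses=TTTTTTT -> 1
  row 9 [01001]: clauses=TTFTTFT -> 0
  row 10 [01010]: clauses=TTTTFTT -> 0
  row 11 [01011]: clauses=TTFTFTT -> 0
  row 12 [01100]: clauses=TTTTTTF -> 0
  row 13 [01101]: clauses=TTFTTFF -> 0
  row 14 [01110]: clauses=TTTTFTF -> 0
  row 15 [01111]: clauses=TTFFFTF -> 0
  row 16 [10000]: clauses=TTTTTTT -> 1
  row 17 [10001]: clauses=FFFTTFT -> 0
  row 18 [10010]: clauses=TTTTFTT -> 0
  row 19 [10011]: clauses=FFFTFTT -> 0
  row 20 [10100]: clauses=TTTTTTF -> 0
  row 21 [10101]: clauses=FFFTTFF -> 0
  row 22 [10110]: clauses=TTTTFTF -> 0
  row 23 [10111]: clauses=FFFFFTF -> 0
  row 24 [11000]: clauses=TTTTTTT -> 1
  row 25 [11001]: clauses=FTFTTFT -> 0
  row 26 [11010]: clauses=TTTTFTT -> 0
  row 27 [11011]: clauses=FTFTFTT -> 0
  row 28 [11100]: clauses=TTTTTTF -> 0
  row 29 [11101]: clauses=FTFTTFF -> 0
  row 30 [11110]: clauses=TTTTFTF -> 0
  row 31 [11111]: clauses=FTFFFTF -> 0
Full result column, 8 rows per line (x1,x2 fixed per line; x3,x4,x5 runs 000..111 left to right):
  rows 0-7 [x1,x2=00]: 10000000  (ones: 1)
  rows 8-15 [x1,x2=01]: 10000000  (ones: 1)
  rows 16-23 [x1,x2=10]: 10000000  (ones: 1)
  rows 24-31 [x1,x2=11]: 10000000  (ones: 1)
Satisfying assignments = 1+1+1+1 = 4

4


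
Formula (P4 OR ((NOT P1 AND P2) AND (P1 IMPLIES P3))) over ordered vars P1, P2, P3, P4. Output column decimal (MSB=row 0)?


Formula: (P4 OR ((NOT P1 AND P2) AND (P1 IMPLIES P3))) over P1, P2, P3, P4 (16 rows)
Evaluate each row (bits = P1,P2,P3,P4, MSB first):
  row 0 [0000]: (0 OR ((NOT 0 AND 0) AND (0 IMPLIES 0))) -> 0
  row 1 [0001]: (1 OR ((NOT 0 AND 0) AND (0 IMPLIES 0))) -> 1
  row 2 [0010]: (0 OR ((NOT 0 AND 0) AND (0 IMPLIES 1))) -> 0
  row 3 [0011]: (1 OR ((NOT 0 AND 0) AND (0 IMPLIES 1))) -> 1
  row 4 [0100]: (0 OR ((NOT 0 AND 1) AND (0 IMPLIES 0))) -> 1
  row 5 [0101]: (1 OR ((NOT 0 AND 1) AND (0 IMPLIES 0))) -> 1
  row 6 [0110]: (0 OR ((NOT 0 AND 1) AND (0 IMPLIES 1))) -> 1
  row 7 [0111]: (1 OR ((NOT 0 AND 1) AND (0 IMPLIES 1))) -> 1
  row 8 [1000]: (0 OR ((NOT 1 AND 0) AND (1 IMPLIES 0))) -> 0
  row 9 [1001]: (1 OR ((NOT 1 AND 0) AND (1 IMPLIES 0))) -> 1
  row 10 [1010]: (0 OR ((NOT 1 AND 0) AND (1 IMPLIES 1))) -> 0
  row 11 [1011]: (1 OR ((NOT 1 AND 0) AND (1 IMPLIES 1))) -> 1
  row 12 [1100]: (0 OR ((NOT 1 AND 1) AND (1 IMPLIES 0))) -> 0
  row 13 [1101]: (1 OR ((NOT 1 AND 1) AND (1 IMPLIES 0))) -> 1
  row 14 [1110]: (0 OR ((NOT 1 AND 1) AND (1 IMPLIES 1))) -> 0
  row 15 [1111]: (1 OR ((NOT 1 AND 1) AND (1 IMPLIES 1))) -> 1
Full result column, 4 rows per line (P1,P2 fixed per line; P3,P4 runs 00..11 left to right):
  rows 0-3 [P1,P2=00]: 0101  = hex 5
  rows 4-7 [P1,P2=01]: 1111  = hex F
  rows 8-11 [P1,P2=10]: 0101  = hex 5
  rows 12-15 [P1,P2=11]: 0101  = hex 5
Output column (row 0 .. row 15) = 0101111101010101
Output column grouped in 4s = 0101 1111 0101 0101 = 0x5F55
Convert to decimal digit by digit (value = value*16 + digit):
  5 -> 5
  5*16 + 15 (F) = 95
  95*16 + 5 = 1525
  1525*16 + 5 = 24405
Decimal = 24405

24405


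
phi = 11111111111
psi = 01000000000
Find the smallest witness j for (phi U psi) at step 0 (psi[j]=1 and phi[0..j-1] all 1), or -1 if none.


(phi U psi) at 0: need smallest j with psi[j]=1 and phi[i]=1 for all i in [0,j).
Scan from step 0:
  step 0: phi=1, psi=0 -> continue
  step 1: psi=1 and phi held for [0,1) -> witness found
Witness step = 1

1


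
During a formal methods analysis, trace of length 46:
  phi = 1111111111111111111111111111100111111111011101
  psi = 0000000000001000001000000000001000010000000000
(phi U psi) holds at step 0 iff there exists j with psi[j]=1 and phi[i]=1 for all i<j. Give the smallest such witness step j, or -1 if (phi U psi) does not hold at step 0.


(phi U psi) at 0: need smallest j with psi[j]=1 and phi[i]=1 for all i in [0,j).
Scan from step 0:
  step 0: phi=1, psi=0 -> continue
  step 1: phi=1, psi=0 -> continue
  step 2: phi=1, psi=0 -> continue
  step 3: phi=1, psi=0 -> continue
  step 12: psi=1 and phi held for [0,12) -> witness found
Witness step = 12

12


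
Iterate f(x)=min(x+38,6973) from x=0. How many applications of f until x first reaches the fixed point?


Step 1: x=0, cap=6973, increment=38
Step 2: x grows by 38 each step until capped at 6973; fixed point is x=6973
Step 3: iterations = ceil(6973/38) = 184

184


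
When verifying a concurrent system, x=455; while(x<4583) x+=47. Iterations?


Step 1: x goes from 455 toward 4583 by 47; the body runs while x<4583, so iterations = ceil((bound-start)/step)
Step 2: Distance=4128
Step 3: ceil(4128/47)=88

88


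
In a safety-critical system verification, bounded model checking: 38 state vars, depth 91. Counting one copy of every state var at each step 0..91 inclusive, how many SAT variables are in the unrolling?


BMC unrolls to depth k, creating one copy of each state var for steps 0..k.
Step count = 91 + 1 = 92 (steps 0 through 91)
Vars per step = 38
Total = 38 * 92 = 3496

3496


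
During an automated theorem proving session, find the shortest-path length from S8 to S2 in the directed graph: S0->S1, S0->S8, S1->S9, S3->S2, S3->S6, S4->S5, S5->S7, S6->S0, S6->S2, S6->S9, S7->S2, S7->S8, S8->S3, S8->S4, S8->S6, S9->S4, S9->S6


BFS layer-by-layer from S8:
  dist 0: {S8}
  dist 1: {S3, S4, S6}
  dist 2: {S0, S2, S5, S9}
  -> S2 reached at distance 2
Shortest path length = 2

2


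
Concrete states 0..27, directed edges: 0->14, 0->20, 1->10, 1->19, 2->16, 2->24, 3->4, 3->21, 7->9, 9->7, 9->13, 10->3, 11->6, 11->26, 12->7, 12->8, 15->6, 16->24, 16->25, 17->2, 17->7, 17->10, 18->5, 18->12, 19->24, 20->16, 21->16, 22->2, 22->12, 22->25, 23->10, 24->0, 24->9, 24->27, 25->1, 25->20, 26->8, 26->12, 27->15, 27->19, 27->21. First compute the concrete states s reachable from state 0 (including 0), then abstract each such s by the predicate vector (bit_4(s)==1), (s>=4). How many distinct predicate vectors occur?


BFS from 0:
Concrete reachable: {0, 1, 3, 4, 6, 7, 9, 10, 13, 14, 15, 16, 19, 20, 21, 24, 25, 27}
Abstract via predicates (bit_4(s)==1), (s>=4):
  (0,0) <- {0, 1, 3}
  (0,1) <- {4, 6, 7, 9, 10, 13, 14, 15}
  (1,1) <- {16, 19, 20, 21, 24, 25, 27}
Distinct abstract states = 3

3


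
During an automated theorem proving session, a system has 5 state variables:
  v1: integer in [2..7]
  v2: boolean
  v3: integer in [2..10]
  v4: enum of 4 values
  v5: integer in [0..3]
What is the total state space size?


State space = product of domain sizes of all variables.
Domain sizes:
  v1 (integer in [2..7]): 6
  v2 (boolean): 2
  v3 (integer in [2..10]): 9
  v4 (enum of 4 values): 4
  v5 (integer in [0..3]): 4
Product = 6 * 2 * 9 * 4 * 4 = 1728

1728


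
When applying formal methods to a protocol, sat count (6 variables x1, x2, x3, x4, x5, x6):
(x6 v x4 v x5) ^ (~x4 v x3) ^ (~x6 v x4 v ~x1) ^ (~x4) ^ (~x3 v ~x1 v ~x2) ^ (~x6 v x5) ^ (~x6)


CNF with 7 clauses over 6 vars (64 assignments).
An assignment satisfies CNF iff every clause has >=1 true literal.
Check each row (bits = x1,x2,x3,x4,x5,x6; clause T/F shown):
  row 0 [000000]: clauses=FTTTTTT -> 0
  row 1 [000001]: clauses=TTTTTFF -> 0
  row 2 [000010]: clauses=TTTTTTT -> 1
  row 3 [000011]: clauses=TTTTTTF -> 0
  row 4 [000100]: clauses=TFTFTTT -> 0
  (every remaining row is evaluated the same way; all 64 results are listed next)
Full result column, 8 rows per line (x1,x2,x3 fixed per line; x4,x5,x6 runs 000..111 left to right):
  rows 0-7 [x1,x2,x3=000]: 00100000  (ones: 1)
  rows 8-15 [x1,x2,x3=001]: 00100000  (ones: 1)
  rows 16-23 [x1,x2,x3=010]: 00100000  (ones: 1)
  rows 24-31 [x1,x2,x3=011]: 00100000  (ones: 1)
  rows 32-39 [x1,x2,x3=100]: 00100000  (ones: 1)
  rows 40-47 [x1,x2,x3=101]: 00100000  (ones: 1)
  rows 48-55 [x1,x2,x3=110]: 00100000  (ones: 1)
  rows 56-63 [x1,x2,x3=111]: 00000000  (ones: 0)
Satisfying assignments = 1+1+1+1+1+1+1+0 = 7

7


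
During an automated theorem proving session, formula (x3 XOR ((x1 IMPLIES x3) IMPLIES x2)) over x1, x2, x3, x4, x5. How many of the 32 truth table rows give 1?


Formula: (x3 XOR ((x1 IMPLIES x3) IMPLIES x2)) over 5 vars (32 rows)
Evaluate each row (x1, x2, x3, x4, x5 as bits, MSB first):
  row 0 [00000]: (0 XOR ((0 IMPLIES 0) IMPLIES 0)) -> 0
  row 1 [00001]: (0 XOR ((0 IMPLIES 0) IMPLIES 0)) -> 0
  row 2 [00010]: (0 XOR ((0 IMPLIES 0) IMPLIES 0)) -> 0
  row 3 [00011]: (0 XOR ((0 IMPLIES 0) IMPLIES 0)) -> 0
  row 4 [00100]: (1 XOR ((0 IMPLIES 1) IMPLIES 0)) -> 1
  row 5 [00101]: (1 XOR ((0 IMPLIES 1) IMPLIES 0)) -> 1
  row 6 [00110]: (1 XOR ((0 IMPLIES 1) IMPLIES 0)) -> 1
  row 7 [00111]: (1 XOR ((0 IMPLIES 1) IMPLIES 0)) -> 1
  row 8 [01000]: (0 XOR ((0 IMPLIES 0) IMPLIES 1)) -> 1
  row 9 [01001]: (0 XOR ((0 IMPLIES 0) IMPLIES 1)) -> 1
  row 10 [01010]: (0 XOR ((0 IMPLIES 0) IMPLIES 1)) -> 1
  row 11 [01011]: (0 XOR ((0 IMPLIES 0) IMPLIES 1)) -> 1
  row 12 [01100]: (1 XOR ((0 IMPLIES 1) IMPLIES 1)) -> 0
  row 13 [01101]: (1 XOR ((0 IMPLIES 1) IMPLIES 1)) -> 0
  row 14 [01110]: (1 XOR ((0 IMPLIES 1) IMPLIES 1)) -> 0
  row 15 [01111]: (1 XOR ((0 IMPLIES 1) IMPLIES 1)) -> 0
  row 16 [10000]: (0 XOR ((1 IMPLIES 0) IMPLIES 0)) -> 1
  row 17 [10001]: (0 XOR ((1 IMPLIES 0) IMPLIES 0)) -> 1
  row 18 [10010]: (0 XOR ((1 IMPLIES 0) IMPLIES 0)) -> 1
  row 19 [10011]: (0 XOR ((1 IMPLIES 0) IMPLIES 0)) -> 1
  row 20 [10100]: (1 XOR ((1 IMPLIES 1) IMPLIES 0)) -> 1
  row 21 [10101]: (1 XOR ((1 IMPLIES 1) IMPLIES 0)) -> 1
  row 22 [10110]: (1 XOR ((1 IMPLIES 1) IMPLIES 0)) -> 1
  row 23 [10111]: (1 XOR ((1 IMPLIES 1) IMPLIES 0)) -> 1
  row 24 [11000]: (0 XOR ((1 IMPLIES 0) IMPLIES 1)) -> 1
  row 25 [11001]: (0 XOR ((1 IMPLIES 0) IMPLIES 1)) -> 1
  row 26 [11010]: (0 XOR ((1 IMPLIES 0) IMPLIES 1)) -> 1
  row 27 [11011]: (0 XOR ((1 IMPLIES 0) IMPLIES 1)) -> 1
  row 28 [11100]: (1 XOR ((1 IMPLIES 1) IMPLIES 1)) -> 0
  row 29 [11101]: (1 XOR ((1 IMPLIES 1) IMPLIES 1)) -> 0
  row 30 [11110]: (1 XOR ((1 IMPLIES 1) IMPLIES 1)) -> 0
  row 31 [11111]: (1 XOR ((1 IMPLIES 1) IMPLIES 1)) -> 0
Full result column, 8 rows per line (x1,x2 fixed per line; x3,x4,x5 runs 000..111 left to right):
  rows 0-7 [x1,x2=00]: 00001111  (ones: 4)
  rows 8-15 [x1,x2=01]: 11110000  (ones: 4)
  rows 16-23 [x1,x2=10]: 11111111  (ones: 8)
  rows 24-31 [x1,x2=11]: 11110000  (ones: 4)
Count of 1-rows = 4+4+8+4 = 20

20


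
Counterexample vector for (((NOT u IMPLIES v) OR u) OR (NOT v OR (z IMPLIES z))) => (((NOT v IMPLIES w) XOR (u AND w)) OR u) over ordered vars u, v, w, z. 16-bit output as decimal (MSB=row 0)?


F1 = (((NOT u IMPLIES v) OR u) OR (NOT v OR (z IMPLIES z)))
F2 = (((NOT v IMPLIES w) XOR (u AND w)) OR u)
Counterexample to F1=>F2 is where F1=1 and F2=0.
Evaluate each row (bits = u,v,w,z, MSB first):
  row 0 [0000]: F1=1 F2=0 -> F1&~F2 -> 1
  row 1 [0001]: F1=1 F2=0 -> F1&~F2 -> 1
  row 2 [0010]: F1=1 F2=1 -> F1&~F2 -> 0
  row 3 [0011]: F1=1 F2=1 -> F1&~F2 -> 0
  row 4 [0100]: F1=1 F2=1 -> F1&~F2 -> 0
  row 5 [0101]: F1=1 F2=1 -> F1&~F2 -> 0
  row 6 [0110]: F1=1 F2=1 -> F1&~F2 -> 0
  row 7 [0111]: F1=1 F2=1 -> F1&~F2 -> 0
  row 8 [1000]: F1=1 F2=1 -> F1&~F2 -> 0
  row 9 [1001]: F1=1 F2=1 -> F1&~F2 -> 0
  row 10 [1010]: F1=1 F2=1 -> F1&~F2 -> 0
  row 11 [1011]: F1=1 F2=1 -> F1&~F2 -> 0
  row 12 [1100]: F1=1 F2=1 -> F1&~F2 -> 0
  row 13 [1101]: F1=1 F2=1 -> F1&~F2 -> 0
  row 14 [1110]: F1=1 F2=1 -> F1&~F2 -> 0
  row 15 [1111]: F1=1 F2=1 -> F1&~F2 -> 0
Full result column, 4 rows per line (u,v fixed per line; w,z runs 00..11 left to right):
  rows 0-3 [u,v=00]: 1100  = hex C
  rows 4-7 [u,v=01]: 0000  = hex 0
  rows 8-11 [u,v=10]: 0000  = hex 0
  rows 12-15 [u,v=11]: 0000  = hex 0
Counterexample vector (row 0 .. row 15) = 1100000000000000
Output column grouped in 4s = 1100 0000 0000 0000 = 0xC000
Convert to decimal digit by digit (value = value*16 + digit):
  C -> 12
  12*16 + 0 = 192
  192*16 + 0 = 3072
  3072*16 + 0 = 49152
Decimal = 49152

49152


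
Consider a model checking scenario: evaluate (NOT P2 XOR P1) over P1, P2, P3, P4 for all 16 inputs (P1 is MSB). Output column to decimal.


Formula: (NOT P2 XOR P1) over P1, P2, P3, P4 (16 rows)
Evaluate each row (bits = P1,P2,P3,P4, MSB first):
  row 0 [0000]: (NOT 0 XOR 0) -> 1
  row 1 [0001]: (NOT 0 XOR 0) -> 1
  row 2 [0010]: (NOT 0 XOR 0) -> 1
  row 3 [0011]: (NOT 0 XOR 0) -> 1
  row 4 [0100]: (NOT 1 XOR 0) -> 0
  row 5 [0101]: (NOT 1 XOR 0) -> 0
  row 6 [0110]: (NOT 1 XOR 0) -> 0
  row 7 [0111]: (NOT 1 XOR 0) -> 0
  row 8 [1000]: (NOT 0 XOR 1) -> 0
  row 9 [1001]: (NOT 0 XOR 1) -> 0
  row 10 [1010]: (NOT 0 XOR 1) -> 0
  row 11 [1011]: (NOT 0 XOR 1) -> 0
  row 12 [1100]: (NOT 1 XOR 1) -> 1
  row 13 [1101]: (NOT 1 XOR 1) -> 1
  row 14 [1110]: (NOT 1 XOR 1) -> 1
  row 15 [1111]: (NOT 1 XOR 1) -> 1
Full result column, 4 rows per line (P1,P2 fixed per line; P3,P4 runs 00..11 left to right):
  rows 0-3 [P1,P2=00]: 1111  = hex F
  rows 4-7 [P1,P2=01]: 0000  = hex 0
  rows 8-11 [P1,P2=10]: 0000  = hex 0
  rows 12-15 [P1,P2=11]: 1111  = hex F
Output column (row 0 .. row 15) = 1111000000001111
Output column grouped in 4s = 1111 0000 0000 1111 = 0xF00F
Convert to decimal digit by digit (value = value*16 + digit):
  F -> 15
  15*16 + 0 = 240
  240*16 + 0 = 3840
  3840*16 + 15 (F) = 61455
Decimal = 61455

61455


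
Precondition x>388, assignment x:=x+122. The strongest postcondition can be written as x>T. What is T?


Formula: sp(P, x:=E) = exists old_x. (x = E[old_x/x]) AND P[old_x/x] (old_x is the value of x before the assignment; eliminate old_x by solving x = E[old_x/x] for old_x)
Step 1: Precondition P: x>388, i.e. old_x > 388
Step 2: Assignment gives x = old_x + 122, so old_x = x - 122
Step 3: Substitute into P: x - 122 > 388
Step 4: Simplify: x > 388+122 = 510

510


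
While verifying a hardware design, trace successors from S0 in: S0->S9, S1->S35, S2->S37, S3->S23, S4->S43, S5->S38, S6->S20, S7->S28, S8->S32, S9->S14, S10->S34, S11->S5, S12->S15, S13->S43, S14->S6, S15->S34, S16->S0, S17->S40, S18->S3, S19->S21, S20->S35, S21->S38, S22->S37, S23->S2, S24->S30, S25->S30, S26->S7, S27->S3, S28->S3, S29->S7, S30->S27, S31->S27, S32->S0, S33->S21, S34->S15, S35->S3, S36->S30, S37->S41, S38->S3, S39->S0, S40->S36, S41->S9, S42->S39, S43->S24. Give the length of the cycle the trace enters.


Trace from S0 until a state repeats:
  S0 -> S9 -> S14 -> S6 -> S20 -> S35 -> S3 -> S23 -> S2 -> S37 -> S41 -> S9
S9 first seen at step 1, revisited at step 11.
Cycle length = 11 - 1 = 10

10


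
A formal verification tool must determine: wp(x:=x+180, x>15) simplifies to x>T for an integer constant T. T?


Formula: wp(x:=E, P) = P[E/x] (substitute E for x in postcondition)
Step 1: Postcondition: x>15
Step 2: Substitute x+180 for x: x+180>15
Step 3: Solve for x: x > 15-180 = -165

-165


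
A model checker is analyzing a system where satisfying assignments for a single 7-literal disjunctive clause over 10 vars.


Step 1: Total=2^10=1024
Step 2: Unsat when all 7 false: 2^3=8
Step 3: Sat=1024-8=1016

1016


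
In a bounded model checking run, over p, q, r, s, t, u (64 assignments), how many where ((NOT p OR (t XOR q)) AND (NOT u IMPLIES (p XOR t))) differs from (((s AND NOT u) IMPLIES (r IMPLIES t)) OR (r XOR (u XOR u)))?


F1 = ((NOT p OR (t XOR q)) AND (NOT u IMPLIES (p XOR t)))
F2 = (((s AND NOT u) IMPLIES (r IMPLIES t)) OR (r XOR (u XOR u)))
Evaluate both on each of 64 rows (bits = p,q,r,s,t,u):
  row 0 [000000]: F1=0 F2=1 (differ) -> 1
  row 1 [000001]: F1=1 F2=1 -> 0
  row 2 [000010]: F1=1 F2=1 -> 0
  row 3 [000011]: F1=1 F2=1 -> 0
  row 4 [000100]: F1=0 F2=1 (differ) -> 1
  (every remaining row is evaluated the same way; all 64 results are listed next)
Full result column, 8 rows per line (p,q,r fixed per line; s,t,u runs 000..111 left to right):
  rows 0-7 [p,q,r=000]: 10001000  (ones: 2)
  rows 8-15 [p,q,r=001]: 10001000  (ones: 2)
  rows 16-23 [p,q,r=010]: 10001000  (ones: 2)
  rows 24-31 [p,q,r=011]: 10001000  (ones: 2)
  rows 32-39 [p,q,r=100]: 11101110  (ones: 6)
  rows 40-47 [p,q,r=101]: 11101110  (ones: 6)
  rows 48-55 [p,q,r=110]: 00110011  (ones: 4)
  rows 56-63 [p,q,r=111]: 00110011  (ones: 4)
Disagreements = 2+2+2+2+6+6+4+4 = 28

28


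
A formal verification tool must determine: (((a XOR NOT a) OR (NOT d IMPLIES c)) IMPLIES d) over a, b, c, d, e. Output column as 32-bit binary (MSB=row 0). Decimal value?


Formula: (((a XOR NOT a) OR (NOT d IMPLIES c)) IMPLIES d) over a, b, c, d, e (32 rows)
Evaluate each row (bits = a,b,c,d,e, MSB first):
  row 0 [00000]: (((0 XOR NOT 0) OR (NOT 0 IMPLIES 0)) IMPLIES 0) -> 0
  row 1 [00001]: (((0 XOR NOT 0) OR (NOT 0 IMPLIES 0)) IMPLIES 0) -> 0
  row 2 [00010]: (((0 XOR NOT 0) OR (NOT 1 IMPLIES 0)) IMPLIES 1) -> 1
  row 3 [00011]: (((0 XOR NOT 0) OR (NOT 1 IMPLIES 0)) IMPLIES 1) -> 1
  row 4 [00100]: (((0 XOR NOT 0) OR (NOT 0 IMPLIES 1)) IMPLIES 0) -> 0
  row 5 [00101]: (((0 XOR NOT 0) OR (NOT 0 IMPLIES 1)) IMPLIES 0) -> 0
  row 6 [00110]: (((0 XOR NOT 0) OR (NOT 1 IMPLIES 1)) IMPLIES 1) -> 1
  row 7 [00111]: (((0 XOR NOT 0) OR (NOT 1 IMPLIES 1)) IMPLIES 1) -> 1
  row 8 [01000]: (((0 XOR NOT 0) OR (NOT 0 IMPLIES 0)) IMPLIES 0) -> 0
  row 9 [01001]: (((0 XOR NOT 0) OR (NOT 0 IMPLIES 0)) IMPLIES 0) -> 0
  row 10 [01010]: (((0 XOR NOT 0) OR (NOT 1 IMPLIES 0)) IMPLIES 1) -> 1
  row 11 [01011]: (((0 XOR NOT 0) OR (NOT 1 IMPLIES 0)) IMPLIES 1) -> 1
  row 12 [01100]: (((0 XOR NOT 0) OR (NOT 0 IMPLIES 1)) IMPLIES 0) -> 0
  row 13 [01101]: (((0 XOR NOT 0) OR (NOT 0 IMPLIES 1)) IMPLIES 0) -> 0
  row 14 [01110]: (((0 XOR NOT 0) OR (NOT 1 IMPLIES 1)) IMPLIES 1) -> 1
  row 15 [01111]: (((0 XOR NOT 0) OR (NOT 1 IMPLIES 1)) IMPLIES 1) -> 1
  row 16 [10000]: (((1 XOR NOT 1) OR (NOT 0 IMPLIES 0)) IMPLIES 0) -> 0
  row 17 [10001]: (((1 XOR NOT 1) OR (NOT 0 IMPLIES 0)) IMPLIES 0) -> 0
  row 18 [10010]: (((1 XOR NOT 1) OR (NOT 1 IMPLIES 0)) IMPLIES 1) -> 1
  row 19 [10011]: (((1 XOR NOT 1) OR (NOT 1 IMPLIES 0)) IMPLIES 1) -> 1
  row 20 [10100]: (((1 XOR NOT 1) OR (NOT 0 IMPLIES 1)) IMPLIES 0) -> 0
  row 21 [10101]: (((1 XOR NOT 1) OR (NOT 0 IMPLIES 1)) IMPLIES 0) -> 0
  row 22 [10110]: (((1 XOR NOT 1) OR (NOT 1 IMPLIES 1)) IMPLIES 1) -> 1
  row 23 [10111]: (((1 XOR NOT 1) OR (NOT 1 IMPLIES 1)) IMPLIES 1) -> 1
  row 24 [11000]: (((1 XOR NOT 1) OR (NOT 0 IMPLIES 0)) IMPLIES 0) -> 0
  row 25 [11001]: (((1 XOR NOT 1) OR (NOT 0 IMPLIES 0)) IMPLIES 0) -> 0
  row 26 [11010]: (((1 XOR NOT 1) OR (NOT 1 IMPLIES 0)) IMPLIES 1) -> 1
  row 27 [11011]: (((1 XOR NOT 1) OR (NOT 1 IMPLIES 0)) IMPLIES 1) -> 1
  row 28 [11100]: (((1 XOR NOT 1) OR (NOT 0 IMPLIES 1)) IMPLIES 0) -> 0
  row 29 [11101]: (((1 XOR NOT 1) OR (NOT 0 IMPLIES 1)) IMPLIES 0) -> 0
  row 30 [11110]: (((1 XOR NOT 1) OR (NOT 1 IMPLIES 1)) IMPLIES 1) -> 1
  row 31 [11111]: (((1 XOR NOT 1) OR (NOT 1 IMPLIES 1)) IMPLIES 1) -> 1
Full result column, 4 rows per line (a,b,c fixed per line; d,e runs 00..11 left to right):
  rows 0-3 [a,b,c=000]: 0011  = hex 3
  rows 4-7 [a,b,c=001]: 0011  = hex 3
  rows 8-11 [a,b,c=010]: 0011  = hex 3
  rows 12-15 [a,b,c=011]: 0011  = hex 3
  rows 16-19 [a,b,c=100]: 0011  = hex 3
  rows 20-23 [a,b,c=101]: 0011  = hex 3
  rows 24-27 [a,b,c=110]: 0011  = hex 3
  rows 28-31 [a,b,c=111]: 0011  = hex 3
Output column (row 0 .. row 31) = 00110011001100110011001100110011
Output column grouped in 4s = 0011 0011 0011 0011 0011 0011 0011 0011 = 0x33333333
Convert to decimal digit by digit (value = value*16 + digit):
  3 -> 3
  3*16 + 3 = 51
  51*16 + 3 = 819
  819*16 + 3 = 13107
  13107*16 + 3 = 209715
  209715*16 + 3 = 3355443
  3355443*16 + 3 = 53687091
  53687091*16 + 3 = 858993459
Decimal = 858993459

858993459


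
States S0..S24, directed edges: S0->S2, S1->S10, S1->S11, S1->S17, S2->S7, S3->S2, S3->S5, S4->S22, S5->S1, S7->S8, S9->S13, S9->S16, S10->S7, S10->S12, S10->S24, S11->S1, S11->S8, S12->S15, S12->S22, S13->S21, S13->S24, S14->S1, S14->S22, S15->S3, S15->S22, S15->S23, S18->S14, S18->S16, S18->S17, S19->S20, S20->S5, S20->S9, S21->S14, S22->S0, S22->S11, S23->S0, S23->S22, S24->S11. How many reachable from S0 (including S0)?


BFS from S0:
  layer 0: {S0}
  layer 1: {S2}
  layer 2: {S7}
  layer 3: {S8}
Reachable set: {S0, S2, S7, S8}
Count = 4

4


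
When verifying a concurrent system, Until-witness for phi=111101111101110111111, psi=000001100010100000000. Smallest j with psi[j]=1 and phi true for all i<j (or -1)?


(phi U psi) at 0: need smallest j with psi[j]=1 and phi[i]=1 for all i in [0,j).
Scan from step 0:
  step 0: phi=1, psi=0 -> continue
  step 1: phi=1, psi=0 -> continue
  step 2: phi=1, psi=0 -> continue
  step 3: phi=1, psi=0 -> continue
  step 4: phi=0 -> phi-prefix broken from here
  step 5: psi=1 but phi already failed -> not a witness
  step 6: psi=1 but phi already failed -> not a witness
  step 10: psi=1 but phi already failed -> not a witness
  step 12: psi=1 but phi already failed -> not a witness
  end of trace: no witness -> -1
Witness step = -1

-1


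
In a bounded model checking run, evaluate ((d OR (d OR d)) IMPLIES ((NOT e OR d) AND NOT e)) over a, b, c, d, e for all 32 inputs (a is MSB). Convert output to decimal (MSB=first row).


Formula: ((d OR (d OR d)) IMPLIES ((NOT e OR d) AND NOT e)) over a, b, c, d, e (32 rows)
Evaluate each row (bits = a,b,c,d,e, MSB first):
  row 0 [00000]: ((0 OR (0 OR 0)) IMPLIES ((NOT 0 OR 0) AND NOT 0)) -> 1
  row 1 [00001]: ((0 OR (0 OR 0)) IMPLIES ((NOT 1 OR 0) AND NOT 1)) -> 1
  row 2 [00010]: ((1 OR (1 OR 1)) IMPLIES ((NOT 0 OR 1) AND NOT 0)) -> 1
  row 3 [00011]: ((1 OR (1 OR 1)) IMPLIES ((NOT 1 OR 1) AND NOT 1)) -> 0
  row 4 [00100]: ((0 OR (0 OR 0)) IMPLIES ((NOT 0 OR 0) AND NOT 0)) -> 1
  row 5 [00101]: ((0 OR (0 OR 0)) IMPLIES ((NOT 1 OR 0) AND NOT 1)) -> 1
  row 6 [00110]: ((1 OR (1 OR 1)) IMPLIES ((NOT 0 OR 1) AND NOT 0)) -> 1
  row 7 [00111]: ((1 OR (1 OR 1)) IMPLIES ((NOT 1 OR 1) AND NOT 1)) -> 0
  row 8 [01000]: ((0 OR (0 OR 0)) IMPLIES ((NOT 0 OR 0) AND NOT 0)) -> 1
  row 9 [01001]: ((0 OR (0 OR 0)) IMPLIES ((NOT 1 OR 0) AND NOT 1)) -> 1
  row 10 [01010]: ((1 OR (1 OR 1)) IMPLIES ((NOT 0 OR 1) AND NOT 0)) -> 1
  row 11 [01011]: ((1 OR (1 OR 1)) IMPLIES ((NOT 1 OR 1) AND NOT 1)) -> 0
  row 12 [01100]: ((0 OR (0 OR 0)) IMPLIES ((NOT 0 OR 0) AND NOT 0)) -> 1
  row 13 [01101]: ((0 OR (0 OR 0)) IMPLIES ((NOT 1 OR 0) AND NOT 1)) -> 1
  row 14 [01110]: ((1 OR (1 OR 1)) IMPLIES ((NOT 0 OR 1) AND NOT 0)) -> 1
  row 15 [01111]: ((1 OR (1 OR 1)) IMPLIES ((NOT 1 OR 1) AND NOT 1)) -> 0
  row 16 [10000]: ((0 OR (0 OR 0)) IMPLIES ((NOT 0 OR 0) AND NOT 0)) -> 1
  row 17 [10001]: ((0 OR (0 OR 0)) IMPLIES ((NOT 1 OR 0) AND NOT 1)) -> 1
  row 18 [10010]: ((1 OR (1 OR 1)) IMPLIES ((NOT 0 OR 1) AND NOT 0)) -> 1
  row 19 [10011]: ((1 OR (1 OR 1)) IMPLIES ((NOT 1 OR 1) AND NOT 1)) -> 0
  row 20 [10100]: ((0 OR (0 OR 0)) IMPLIES ((NOT 0 OR 0) AND NOT 0)) -> 1
  row 21 [10101]: ((0 OR (0 OR 0)) IMPLIES ((NOT 1 OR 0) AND NOT 1)) -> 1
  row 22 [10110]: ((1 OR (1 OR 1)) IMPLIES ((NOT 0 OR 1) AND NOT 0)) -> 1
  row 23 [10111]: ((1 OR (1 OR 1)) IMPLIES ((NOT 1 OR 1) AND NOT 1)) -> 0
  row 24 [11000]: ((0 OR (0 OR 0)) IMPLIES ((NOT 0 OR 0) AND NOT 0)) -> 1
  row 25 [11001]: ((0 OR (0 OR 0)) IMPLIES ((NOT 1 OR 0) AND NOT 1)) -> 1
  row 26 [11010]: ((1 OR (1 OR 1)) IMPLIES ((NOT 0 OR 1) AND NOT 0)) -> 1
  row 27 [11011]: ((1 OR (1 OR 1)) IMPLIES ((NOT 1 OR 1) AND NOT 1)) -> 0
  row 28 [11100]: ((0 OR (0 OR 0)) IMPLIES ((NOT 0 OR 0) AND NOT 0)) -> 1
  row 29 [11101]: ((0 OR (0 OR 0)) IMPLIES ((NOT 1 OR 0) AND NOT 1)) -> 1
  row 30 [11110]: ((1 OR (1 OR 1)) IMPLIES ((NOT 0 OR 1) AND NOT 0)) -> 1
  row 31 [11111]: ((1 OR (1 OR 1)) IMPLIES ((NOT 1 OR 1) AND NOT 1)) -> 0
Full result column, 4 rows per line (a,b,c fixed per line; d,e runs 00..11 left to right):
  rows 0-3 [a,b,c=000]: 1110  = hex E
  rows 4-7 [a,b,c=001]: 1110  = hex E
  rows 8-11 [a,b,c=010]: 1110  = hex E
  rows 12-15 [a,b,c=011]: 1110  = hex E
  rows 16-19 [a,b,c=100]: 1110  = hex E
  rows 20-23 [a,b,c=101]: 1110  = hex E
  rows 24-27 [a,b,c=110]: 1110  = hex E
  rows 28-31 [a,b,c=111]: 1110  = hex E
Output column (row 0 .. row 31) = 11101110111011101110111011101110
Output column grouped in 4s = 1110 1110 1110 1110 1110 1110 1110 1110 = 0xEEEEEEEE
Convert to decimal digit by digit (value = value*16 + digit):
  E -> 14
  14*16 + 14 (E) = 238
  238*16 + 14 (E) = 3822
  3822*16 + 14 (E) = 61166
  61166*16 + 14 (E) = 978670
  978670*16 + 14 (E) = 15658734
  15658734*16 + 14 (E) = 250539758
  250539758*16 + 14 (E) = 4008636142
Decimal = 4008636142

4008636142


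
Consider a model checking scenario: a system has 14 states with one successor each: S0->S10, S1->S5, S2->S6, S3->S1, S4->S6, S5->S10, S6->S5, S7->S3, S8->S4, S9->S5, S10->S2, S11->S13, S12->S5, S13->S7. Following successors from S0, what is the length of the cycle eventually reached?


Trace from S0 until a state repeats:
  S0 -> S10 -> S2 -> S6 -> S5 -> S10
S10 first seen at step 1, revisited at step 5.
Cycle length = 5 - 1 = 4

4


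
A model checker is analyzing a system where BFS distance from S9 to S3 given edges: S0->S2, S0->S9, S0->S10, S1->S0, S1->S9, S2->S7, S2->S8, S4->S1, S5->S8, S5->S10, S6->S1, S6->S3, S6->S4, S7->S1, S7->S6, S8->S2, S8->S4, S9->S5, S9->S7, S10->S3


BFS layer-by-layer from S9:
  dist 0: {S9}
  dist 1: {S5, S7}
  dist 2: {S1, S6, S8, S10}
  dist 3: {S0, S2, S3, S4}
  -> S3 reached at distance 3
Shortest path length = 3

3


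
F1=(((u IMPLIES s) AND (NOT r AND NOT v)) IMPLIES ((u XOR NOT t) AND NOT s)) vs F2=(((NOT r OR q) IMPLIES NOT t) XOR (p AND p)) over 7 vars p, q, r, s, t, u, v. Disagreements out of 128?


F1 = (((u IMPLIES s) AND (NOT r AND NOT v)) IMPLIES ((u XOR NOT t) AND NOT s))
F2 = (((NOT r OR q) IMPLIES NOT t) XOR (p AND p))
Evaluate both on each of 128 rows (bits = p,q,r,s,t,u,v):
  row 0 [0000000]: F1=1 F2=1 -> 0
  row 1 [0000001]: F1=1 F2=1 -> 0
  row 2 [0000010]: F1=1 F2=1 -> 0
  row 3 [0000011]: F1=1 F2=1 -> 0
  row 4 [0000100]: F1=0 F2=0 -> 0
  (every remaining row is evaluated the same way; all 128 results are listed next)
Full result column, 8 rows per line (p,q,r,s fixed per line; t,u,v runs 000..111 left to right):
  rows 0-7 [p,q,r,s=0000]: 00000111  (ones: 3)
  rows 8-15 [p,q,r,s=0001]: 10100101  (ones: 4)
  rows 16-23 [p,q,r,s=0010]: 00000000  (ones: 0)
  rows 24-31 [p,q,r,s=0011]: 00000000  (ones: 0)
  rows 32-39 [p,q,r,s=0100]: 00000111  (ones: 3)
  rows 40-47 [p,q,r,s=0101]: 10100101  (ones: 4)
  rows 48-55 [p,q,r,s=0110]: 00001111  (ones: 4)
  rows 56-63 [p,q,r,s=0111]: 00001111  (ones: 4)
  rows 64-71 [p,q,r,s=1000]: 11111000  (ones: 5)
  rows 72-79 [p,q,r,s=1001]: 01011010  (ones: 4)
  rows 80-87 [p,q,r,s=1010]: 11111111  (ones: 8)
  rows 88-95 [p,q,r,s=1011]: 11111111  (ones: 8)
  rows 96-103 [p,q,r,s=1100]: 11111000  (ones: 5)
  rows 104-111 [p,q,r,s=1101]: 01011010  (ones: 4)
  rows 112-119 [p,q,r,s=1110]: 11110000  (ones: 4)
  rows 120-127 [p,q,r,s=1111]: 11110000  (ones: 4)
Disagreements = 3+4+0+0+3+4+4+4+5+4+8+8+5+4+4+4 = 64

64
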